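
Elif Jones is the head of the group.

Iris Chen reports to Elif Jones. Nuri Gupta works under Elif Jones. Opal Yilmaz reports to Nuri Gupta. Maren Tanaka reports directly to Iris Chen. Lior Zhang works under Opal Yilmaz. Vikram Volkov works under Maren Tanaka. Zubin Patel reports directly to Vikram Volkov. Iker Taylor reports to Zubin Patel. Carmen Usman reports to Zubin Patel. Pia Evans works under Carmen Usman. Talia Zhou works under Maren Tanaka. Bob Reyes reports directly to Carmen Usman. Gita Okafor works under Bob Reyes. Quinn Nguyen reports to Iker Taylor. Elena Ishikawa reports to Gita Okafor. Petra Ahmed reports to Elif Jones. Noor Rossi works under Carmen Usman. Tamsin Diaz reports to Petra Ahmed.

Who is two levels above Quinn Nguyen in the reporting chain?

Quinn Nguyen reports to Iker Taylor, and Iker Taylor reports to Zubin Patel. So Quinn Nguyen's skip-level manager is Zubin Patel.

Zubin Patel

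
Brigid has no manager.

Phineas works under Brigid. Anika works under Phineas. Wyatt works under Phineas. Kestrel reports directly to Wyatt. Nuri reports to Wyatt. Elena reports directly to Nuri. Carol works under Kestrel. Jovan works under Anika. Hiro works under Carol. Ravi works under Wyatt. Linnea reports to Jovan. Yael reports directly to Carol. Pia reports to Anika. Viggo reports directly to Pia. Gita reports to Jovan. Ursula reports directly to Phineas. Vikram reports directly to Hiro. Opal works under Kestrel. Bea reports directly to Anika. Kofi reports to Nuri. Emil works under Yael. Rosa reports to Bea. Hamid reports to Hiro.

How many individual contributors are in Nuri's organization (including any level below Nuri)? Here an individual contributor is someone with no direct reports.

The people in Nuri's organization with no one reporting to them are Kofi, Elena. That is 2.

2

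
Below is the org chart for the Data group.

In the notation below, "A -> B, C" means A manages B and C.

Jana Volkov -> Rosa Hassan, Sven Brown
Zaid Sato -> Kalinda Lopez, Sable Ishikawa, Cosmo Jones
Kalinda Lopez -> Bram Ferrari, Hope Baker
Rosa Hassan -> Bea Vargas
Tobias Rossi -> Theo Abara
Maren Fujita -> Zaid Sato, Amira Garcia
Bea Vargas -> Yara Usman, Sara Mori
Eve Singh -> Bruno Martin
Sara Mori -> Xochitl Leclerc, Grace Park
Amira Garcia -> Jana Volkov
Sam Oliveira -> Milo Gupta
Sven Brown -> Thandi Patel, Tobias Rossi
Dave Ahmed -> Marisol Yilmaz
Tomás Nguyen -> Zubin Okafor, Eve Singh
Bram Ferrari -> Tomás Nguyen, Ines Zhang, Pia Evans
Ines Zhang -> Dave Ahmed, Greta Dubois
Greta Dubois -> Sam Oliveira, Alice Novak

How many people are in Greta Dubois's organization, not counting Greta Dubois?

3

Greta Dubois directly manages Sam Oliveira, Alice Novak. Under Sam Oliveira: Milo Gupta (1). Alice Novak has no reports. So Greta Dubois's organization is 2 direct reports plus everyone under them: 2 + 1 = 3.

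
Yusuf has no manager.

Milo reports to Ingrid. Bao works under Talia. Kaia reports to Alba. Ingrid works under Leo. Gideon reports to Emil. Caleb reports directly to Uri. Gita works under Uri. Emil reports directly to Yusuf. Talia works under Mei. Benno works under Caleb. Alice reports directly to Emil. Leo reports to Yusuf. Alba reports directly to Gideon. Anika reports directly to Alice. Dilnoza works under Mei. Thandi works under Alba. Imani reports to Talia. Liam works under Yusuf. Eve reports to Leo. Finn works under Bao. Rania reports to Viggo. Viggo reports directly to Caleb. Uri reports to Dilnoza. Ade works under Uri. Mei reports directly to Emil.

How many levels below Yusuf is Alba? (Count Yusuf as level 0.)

Chain from Alba up to Yusuf: Alba → Gideon → Emil → Yusuf. That is 3 steps up, so Alba is 3 levels below Yusuf.

3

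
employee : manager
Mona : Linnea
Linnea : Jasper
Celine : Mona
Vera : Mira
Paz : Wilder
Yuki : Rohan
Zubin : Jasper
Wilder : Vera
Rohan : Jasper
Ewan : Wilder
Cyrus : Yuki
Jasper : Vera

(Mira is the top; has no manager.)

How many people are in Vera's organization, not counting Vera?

Vera directly manages Jasper, Wilder. Under Jasper: Zubin, Linnea, Mona, Celine, Rohan, Yuki, Cyrus (7). Under Wilder: Ewan, Paz (2). So Vera's organization is 2 direct reports plus everyone under them: 8 + 3 = 11.

11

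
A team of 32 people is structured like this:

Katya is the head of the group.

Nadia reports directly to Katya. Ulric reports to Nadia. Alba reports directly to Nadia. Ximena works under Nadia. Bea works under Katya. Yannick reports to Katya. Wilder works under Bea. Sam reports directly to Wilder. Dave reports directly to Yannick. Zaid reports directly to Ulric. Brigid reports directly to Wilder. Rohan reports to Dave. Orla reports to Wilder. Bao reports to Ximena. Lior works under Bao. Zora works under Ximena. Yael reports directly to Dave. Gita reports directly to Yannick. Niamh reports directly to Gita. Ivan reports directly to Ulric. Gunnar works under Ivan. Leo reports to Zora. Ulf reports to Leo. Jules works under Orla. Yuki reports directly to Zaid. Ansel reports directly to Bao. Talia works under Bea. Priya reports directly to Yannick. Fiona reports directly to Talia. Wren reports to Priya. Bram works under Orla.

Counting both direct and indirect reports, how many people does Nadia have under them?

Nadia directly manages Ulric, Alba, Ximena. Under Ulric: Ivan, Gunnar, Zaid, Yuki (4). Alba has no reports. Under Ximena: Zora, Leo, Ulf, Bao, Ansel, Lior (6). So Nadia's organization is 3 direct reports plus everyone under them: 5 + 1 + 7 = 13.

13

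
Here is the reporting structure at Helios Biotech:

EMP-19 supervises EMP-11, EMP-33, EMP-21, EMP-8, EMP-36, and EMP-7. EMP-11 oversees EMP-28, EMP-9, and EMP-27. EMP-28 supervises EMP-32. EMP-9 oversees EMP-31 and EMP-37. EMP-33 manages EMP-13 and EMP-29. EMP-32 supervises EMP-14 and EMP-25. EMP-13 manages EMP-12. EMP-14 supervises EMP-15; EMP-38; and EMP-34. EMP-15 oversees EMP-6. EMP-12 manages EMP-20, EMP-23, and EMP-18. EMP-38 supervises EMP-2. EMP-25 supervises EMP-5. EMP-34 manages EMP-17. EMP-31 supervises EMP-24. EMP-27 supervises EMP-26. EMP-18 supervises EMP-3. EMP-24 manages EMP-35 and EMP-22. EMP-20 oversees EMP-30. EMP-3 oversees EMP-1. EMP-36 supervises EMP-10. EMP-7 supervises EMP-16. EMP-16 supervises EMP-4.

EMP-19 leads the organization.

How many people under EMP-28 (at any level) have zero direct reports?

The people in EMP-28's organization with no one reporting to them are EMP-5, EMP-17, EMP-2, EMP-6. That is 4.

4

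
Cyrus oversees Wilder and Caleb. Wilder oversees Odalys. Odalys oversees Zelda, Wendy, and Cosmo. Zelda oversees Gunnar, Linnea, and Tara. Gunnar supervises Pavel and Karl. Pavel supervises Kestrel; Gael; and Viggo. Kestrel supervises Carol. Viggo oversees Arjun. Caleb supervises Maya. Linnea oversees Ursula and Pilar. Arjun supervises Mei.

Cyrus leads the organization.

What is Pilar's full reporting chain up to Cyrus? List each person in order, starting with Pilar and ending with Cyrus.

Pilar reports to Linnea. Linnea reports to Zelda. Zelda reports to Odalys. Odalys reports to Wilder. Wilder reports to Cyrus. Cyrus is at the top.

Pilar -> Linnea -> Zelda -> Odalys -> Wilder -> Cyrus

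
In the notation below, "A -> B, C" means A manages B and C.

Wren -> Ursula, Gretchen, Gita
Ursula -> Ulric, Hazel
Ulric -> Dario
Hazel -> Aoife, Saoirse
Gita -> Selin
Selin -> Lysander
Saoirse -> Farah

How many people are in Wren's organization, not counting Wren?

11

Wren directly manages Ursula, Gretchen, Gita. Under Ursula: Hazel, Saoirse, Farah, Aoife, Ulric, Dario (6). Gretchen has no reports. Under Gita: Selin, Lysander (2). So Wren's organization is 3 direct reports plus everyone under them: 7 + 1 + 3 = 11.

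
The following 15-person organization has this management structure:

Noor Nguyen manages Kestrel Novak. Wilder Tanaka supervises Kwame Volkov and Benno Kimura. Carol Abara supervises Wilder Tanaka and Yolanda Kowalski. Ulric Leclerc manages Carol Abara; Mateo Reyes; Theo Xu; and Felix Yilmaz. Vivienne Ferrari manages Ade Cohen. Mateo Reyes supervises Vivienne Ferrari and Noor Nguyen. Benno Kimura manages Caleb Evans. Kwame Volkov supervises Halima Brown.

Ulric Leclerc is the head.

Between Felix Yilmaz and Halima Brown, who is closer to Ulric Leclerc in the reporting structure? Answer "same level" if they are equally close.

Felix Yilmaz is 1 level below Ulric Leclerc; Halima Brown is 4. Felix Yilmaz is higher.

Felix Yilmaz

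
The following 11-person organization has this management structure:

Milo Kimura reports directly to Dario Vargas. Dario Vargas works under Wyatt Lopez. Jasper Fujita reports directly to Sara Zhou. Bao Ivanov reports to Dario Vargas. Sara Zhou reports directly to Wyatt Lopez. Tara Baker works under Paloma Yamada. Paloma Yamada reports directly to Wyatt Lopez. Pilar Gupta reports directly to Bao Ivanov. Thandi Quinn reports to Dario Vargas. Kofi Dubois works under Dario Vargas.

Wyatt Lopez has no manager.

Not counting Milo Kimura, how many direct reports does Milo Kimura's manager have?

3

Milo Kimura reports to Dario Vargas. Dario Vargas's other direct reports are Kofi Dubois, Bao Ivanov, Thandi Quinn — 3 peers.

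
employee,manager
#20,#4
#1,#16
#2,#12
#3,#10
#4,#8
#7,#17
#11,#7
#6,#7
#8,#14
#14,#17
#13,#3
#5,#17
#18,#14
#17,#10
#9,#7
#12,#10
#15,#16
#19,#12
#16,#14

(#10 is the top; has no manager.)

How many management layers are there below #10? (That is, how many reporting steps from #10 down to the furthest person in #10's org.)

5

The longest chain under #10 runs #10 → #17 → #14 → #8 → #4 → #20, which is 5 levels below #10.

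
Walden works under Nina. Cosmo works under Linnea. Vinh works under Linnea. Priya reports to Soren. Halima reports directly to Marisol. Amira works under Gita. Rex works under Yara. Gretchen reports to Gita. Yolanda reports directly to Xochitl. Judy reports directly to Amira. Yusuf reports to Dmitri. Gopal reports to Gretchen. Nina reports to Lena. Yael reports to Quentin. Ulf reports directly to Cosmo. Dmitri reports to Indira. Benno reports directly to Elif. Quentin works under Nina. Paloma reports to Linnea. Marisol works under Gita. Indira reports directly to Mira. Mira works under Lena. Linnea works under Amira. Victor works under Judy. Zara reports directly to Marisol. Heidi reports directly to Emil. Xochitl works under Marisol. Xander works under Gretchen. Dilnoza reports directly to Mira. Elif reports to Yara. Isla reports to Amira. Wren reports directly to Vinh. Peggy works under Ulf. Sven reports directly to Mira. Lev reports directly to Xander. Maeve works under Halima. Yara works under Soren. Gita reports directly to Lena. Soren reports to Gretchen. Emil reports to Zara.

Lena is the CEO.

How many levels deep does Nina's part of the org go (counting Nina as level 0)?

The longest chain under Nina runs Nina → Quentin → Yael, which is 2 levels below Nina.

2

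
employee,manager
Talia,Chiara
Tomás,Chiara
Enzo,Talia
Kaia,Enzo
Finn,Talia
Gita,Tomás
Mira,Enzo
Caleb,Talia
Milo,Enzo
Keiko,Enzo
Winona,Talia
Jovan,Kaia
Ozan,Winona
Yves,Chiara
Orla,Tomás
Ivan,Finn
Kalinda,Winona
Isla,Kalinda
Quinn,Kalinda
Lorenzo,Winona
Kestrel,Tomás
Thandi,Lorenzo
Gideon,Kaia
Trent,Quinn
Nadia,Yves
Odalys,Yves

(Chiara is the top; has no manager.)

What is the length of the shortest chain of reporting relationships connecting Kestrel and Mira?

5

Kestrel is 2 levels below Chiara, and Mira is 3 levels below Chiara (their lowest common manager). The shortest path runs up from Kestrel to Chiara and back down to Mira: 2 + 3 = 5 links.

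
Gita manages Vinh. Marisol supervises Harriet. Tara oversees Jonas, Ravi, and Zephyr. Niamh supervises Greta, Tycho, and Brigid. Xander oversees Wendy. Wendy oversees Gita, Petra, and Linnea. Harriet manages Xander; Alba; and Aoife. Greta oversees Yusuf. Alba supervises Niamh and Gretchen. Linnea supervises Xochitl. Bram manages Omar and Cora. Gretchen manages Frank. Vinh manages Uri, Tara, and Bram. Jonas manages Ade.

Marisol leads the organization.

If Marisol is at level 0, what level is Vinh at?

Chain from Vinh up to Marisol: Vinh → Gita → Wendy → Xander → Harriet → Marisol. That is 5 steps up, so Vinh is 5 levels below Marisol.

5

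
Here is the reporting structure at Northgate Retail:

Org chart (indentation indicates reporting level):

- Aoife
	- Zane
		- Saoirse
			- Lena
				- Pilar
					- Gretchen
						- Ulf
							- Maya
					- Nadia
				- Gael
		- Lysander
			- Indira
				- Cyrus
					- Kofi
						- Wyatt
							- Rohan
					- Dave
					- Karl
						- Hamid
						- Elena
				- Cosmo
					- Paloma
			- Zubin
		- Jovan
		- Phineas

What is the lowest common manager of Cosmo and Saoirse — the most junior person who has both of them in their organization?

Zane

Cosmo's chain of managers is Indira, Lysander, Zane, Aoife. Saoirse's chain of managers is Zane, Aoife. The first manager that appears in both chains is Zane.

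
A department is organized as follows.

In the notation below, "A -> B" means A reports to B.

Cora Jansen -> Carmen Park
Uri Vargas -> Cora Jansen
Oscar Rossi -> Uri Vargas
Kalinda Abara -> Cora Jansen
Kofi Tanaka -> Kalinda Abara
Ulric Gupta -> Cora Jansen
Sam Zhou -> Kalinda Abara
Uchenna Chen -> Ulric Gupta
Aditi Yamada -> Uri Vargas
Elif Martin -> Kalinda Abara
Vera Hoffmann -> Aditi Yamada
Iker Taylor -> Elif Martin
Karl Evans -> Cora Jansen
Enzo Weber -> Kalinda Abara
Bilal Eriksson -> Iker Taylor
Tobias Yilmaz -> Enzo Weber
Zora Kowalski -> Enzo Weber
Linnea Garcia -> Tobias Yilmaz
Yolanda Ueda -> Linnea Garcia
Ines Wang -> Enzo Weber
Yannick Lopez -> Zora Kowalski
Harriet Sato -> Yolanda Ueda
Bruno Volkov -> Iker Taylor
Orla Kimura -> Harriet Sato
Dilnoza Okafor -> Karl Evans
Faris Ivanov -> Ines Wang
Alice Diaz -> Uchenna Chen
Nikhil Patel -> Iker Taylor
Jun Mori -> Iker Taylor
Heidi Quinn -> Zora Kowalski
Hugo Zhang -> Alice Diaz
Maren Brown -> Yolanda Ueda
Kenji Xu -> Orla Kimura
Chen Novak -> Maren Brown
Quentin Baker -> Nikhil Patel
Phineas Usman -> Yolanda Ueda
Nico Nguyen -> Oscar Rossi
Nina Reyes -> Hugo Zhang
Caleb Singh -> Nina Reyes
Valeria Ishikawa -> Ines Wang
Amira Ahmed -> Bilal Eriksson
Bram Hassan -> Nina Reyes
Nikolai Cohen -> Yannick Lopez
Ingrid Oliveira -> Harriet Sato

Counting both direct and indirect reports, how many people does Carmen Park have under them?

44

Carmen Park directly manages Cora Jansen. Under Cora Jansen: Karl Evans, Dilnoza Okafor, Ulric Gupta, Uchenna Chen, Alice Diaz, Hugo Zhang, Nina Reyes, Bram Hassan, Caleb Singh, Kalinda Abara, Enzo Weber, Ines Wang, Valeria Ishikawa, Faris Ivanov, Zora Kowalski, Heidi Quinn, Yannick Lopez, Nikolai Cohen, Tobias Yilmaz, Linnea Garcia, Yolanda Ueda, Phineas Usman, Maren Brown, Chen Novak, Harriet Sato, Ingrid Oliveira, Orla Kimura, Kenji Xu, Elif Martin, Iker Taylor, Jun Mori, Nikhil Patel, Quentin Baker, Bruno Volkov, Bilal Eriksson, Amira Ahmed, Sam Zhou, Kofi Tanaka, Uri Vargas, Aditi Yamada, Vera Hoffmann, Oscar Rossi, Nico Nguyen (43). That's 44 in total.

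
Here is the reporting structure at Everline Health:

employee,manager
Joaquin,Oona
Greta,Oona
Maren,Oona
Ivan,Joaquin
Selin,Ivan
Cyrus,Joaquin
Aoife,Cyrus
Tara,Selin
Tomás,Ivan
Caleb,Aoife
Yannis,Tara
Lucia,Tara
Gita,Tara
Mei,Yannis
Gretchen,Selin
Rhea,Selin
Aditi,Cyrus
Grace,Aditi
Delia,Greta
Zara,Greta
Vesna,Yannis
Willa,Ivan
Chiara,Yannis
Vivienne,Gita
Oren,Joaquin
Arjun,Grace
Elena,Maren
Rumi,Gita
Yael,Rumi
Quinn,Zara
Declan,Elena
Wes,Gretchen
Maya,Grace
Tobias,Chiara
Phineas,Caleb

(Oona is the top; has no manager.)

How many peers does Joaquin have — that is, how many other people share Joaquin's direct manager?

Joaquin reports to Oona. Oona's other direct reports are Greta, Maren — 2 peers.

2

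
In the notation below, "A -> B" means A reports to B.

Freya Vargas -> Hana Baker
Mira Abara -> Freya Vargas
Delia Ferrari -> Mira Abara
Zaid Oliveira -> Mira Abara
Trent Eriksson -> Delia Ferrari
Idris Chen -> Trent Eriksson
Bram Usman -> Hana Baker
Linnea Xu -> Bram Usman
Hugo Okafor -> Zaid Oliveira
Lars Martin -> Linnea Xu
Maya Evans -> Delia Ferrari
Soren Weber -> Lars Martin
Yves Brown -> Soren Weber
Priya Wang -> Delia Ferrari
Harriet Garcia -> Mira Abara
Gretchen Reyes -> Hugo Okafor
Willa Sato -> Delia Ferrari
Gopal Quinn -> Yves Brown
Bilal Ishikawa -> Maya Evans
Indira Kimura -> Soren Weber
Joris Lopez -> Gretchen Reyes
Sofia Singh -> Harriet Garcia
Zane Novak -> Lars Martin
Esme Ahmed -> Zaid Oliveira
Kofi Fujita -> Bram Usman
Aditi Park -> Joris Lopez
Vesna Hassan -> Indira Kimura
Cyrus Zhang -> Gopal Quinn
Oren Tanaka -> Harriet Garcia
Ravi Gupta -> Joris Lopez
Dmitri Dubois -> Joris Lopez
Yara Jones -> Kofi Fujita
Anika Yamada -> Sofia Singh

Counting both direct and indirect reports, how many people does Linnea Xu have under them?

8

Linnea Xu directly manages Lars Martin. Under Lars Martin: Zane Novak, Soren Weber, Indira Kimura, Vesna Hassan, Yves Brown, Gopal Quinn, Cyrus Zhang (7). That's 8 in total.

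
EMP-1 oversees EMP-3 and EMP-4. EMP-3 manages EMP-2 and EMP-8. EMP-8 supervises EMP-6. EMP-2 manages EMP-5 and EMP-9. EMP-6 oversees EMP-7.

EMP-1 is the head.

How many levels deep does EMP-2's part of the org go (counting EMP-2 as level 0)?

The longest chain under EMP-2 runs EMP-2 → EMP-9, which is 1 level below EMP-2.

1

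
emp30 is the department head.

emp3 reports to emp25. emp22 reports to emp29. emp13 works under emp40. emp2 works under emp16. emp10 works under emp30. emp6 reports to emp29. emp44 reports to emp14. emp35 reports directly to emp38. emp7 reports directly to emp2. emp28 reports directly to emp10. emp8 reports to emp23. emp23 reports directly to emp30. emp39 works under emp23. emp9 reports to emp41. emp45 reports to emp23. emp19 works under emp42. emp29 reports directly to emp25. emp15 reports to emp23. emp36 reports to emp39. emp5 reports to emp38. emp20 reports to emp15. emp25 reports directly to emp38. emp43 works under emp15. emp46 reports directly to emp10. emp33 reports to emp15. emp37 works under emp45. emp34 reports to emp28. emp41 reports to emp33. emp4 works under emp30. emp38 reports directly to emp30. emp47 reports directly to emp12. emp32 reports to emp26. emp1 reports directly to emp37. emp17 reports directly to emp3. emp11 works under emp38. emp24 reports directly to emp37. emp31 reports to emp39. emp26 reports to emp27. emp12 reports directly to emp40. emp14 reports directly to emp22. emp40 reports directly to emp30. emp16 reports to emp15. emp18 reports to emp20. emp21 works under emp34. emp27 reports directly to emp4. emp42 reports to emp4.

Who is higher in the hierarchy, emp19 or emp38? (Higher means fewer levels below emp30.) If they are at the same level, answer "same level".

emp19 is 3 levels below emp30; emp38 is 1. emp38 is higher.

emp38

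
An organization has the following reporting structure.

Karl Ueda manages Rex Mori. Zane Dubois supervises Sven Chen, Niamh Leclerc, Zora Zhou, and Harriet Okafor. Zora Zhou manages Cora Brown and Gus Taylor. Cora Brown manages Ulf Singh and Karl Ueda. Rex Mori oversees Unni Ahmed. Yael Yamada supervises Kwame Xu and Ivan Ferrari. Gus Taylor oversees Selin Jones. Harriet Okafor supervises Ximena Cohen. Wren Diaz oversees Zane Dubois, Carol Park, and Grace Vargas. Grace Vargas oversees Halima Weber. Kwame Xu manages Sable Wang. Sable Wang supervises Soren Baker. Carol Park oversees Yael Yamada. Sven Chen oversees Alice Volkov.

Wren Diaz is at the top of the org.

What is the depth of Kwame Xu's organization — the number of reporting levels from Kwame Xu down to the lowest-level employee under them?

2

The longest chain under Kwame Xu runs Kwame Xu → Sable Wang → Soren Baker, which is 2 levels below Kwame Xu.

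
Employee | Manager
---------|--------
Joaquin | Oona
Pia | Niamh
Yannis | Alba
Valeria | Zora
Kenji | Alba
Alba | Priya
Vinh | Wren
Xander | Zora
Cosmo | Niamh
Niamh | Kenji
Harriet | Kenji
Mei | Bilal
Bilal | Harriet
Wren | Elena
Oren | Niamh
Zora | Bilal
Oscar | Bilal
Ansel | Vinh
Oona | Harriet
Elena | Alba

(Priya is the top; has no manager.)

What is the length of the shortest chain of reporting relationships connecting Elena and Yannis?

2

Elena is 1 level below Alba, and Yannis is 1 level below Alba (their lowest common manager). The shortest path runs up from Elena to Alba and back down to Yannis: 1 + 1 = 2 links.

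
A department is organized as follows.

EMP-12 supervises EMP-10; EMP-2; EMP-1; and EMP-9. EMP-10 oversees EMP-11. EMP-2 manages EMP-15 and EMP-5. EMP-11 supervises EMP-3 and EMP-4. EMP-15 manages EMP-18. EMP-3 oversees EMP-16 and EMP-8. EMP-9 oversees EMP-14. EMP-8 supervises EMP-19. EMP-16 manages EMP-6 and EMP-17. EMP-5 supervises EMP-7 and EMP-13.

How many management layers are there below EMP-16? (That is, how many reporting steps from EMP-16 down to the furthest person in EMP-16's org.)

1

The longest chain under EMP-16 runs EMP-16 → EMP-17, which is 1 level below EMP-16.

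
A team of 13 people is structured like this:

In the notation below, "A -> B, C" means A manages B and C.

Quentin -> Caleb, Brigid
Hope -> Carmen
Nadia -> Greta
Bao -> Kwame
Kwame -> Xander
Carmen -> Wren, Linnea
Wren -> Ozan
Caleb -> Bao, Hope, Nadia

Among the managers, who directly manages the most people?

Caleb

Direct-report counts: Quentin has 2; Caleb has 3; Nadia has 1; Hope has 1; Carmen has 2; Wren has 1; Bao has 1; Kwame has 1. The largest is 3, held by Caleb.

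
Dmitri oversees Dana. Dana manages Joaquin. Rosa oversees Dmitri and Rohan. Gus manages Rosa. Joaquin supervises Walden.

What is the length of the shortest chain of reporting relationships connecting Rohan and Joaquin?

Rohan is 1 level below Rosa, and Joaquin is 3 levels below Rosa (their lowest common manager). The shortest path runs up from Rohan to Rosa and back down to Joaquin: 1 + 3 = 4 links.

4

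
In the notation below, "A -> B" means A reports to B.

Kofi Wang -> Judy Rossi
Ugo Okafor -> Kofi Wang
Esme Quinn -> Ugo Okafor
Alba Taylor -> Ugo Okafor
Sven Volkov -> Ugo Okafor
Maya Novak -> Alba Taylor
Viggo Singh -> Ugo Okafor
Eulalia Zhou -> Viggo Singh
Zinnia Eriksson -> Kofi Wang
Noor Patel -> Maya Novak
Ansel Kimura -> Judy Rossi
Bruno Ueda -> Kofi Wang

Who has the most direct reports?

Direct-report counts: Judy Rossi has 2; Kofi Wang has 3; Ugo Okafor has 4; Viggo Singh has 1; Alba Taylor has 1; Maya Novak has 1. The largest is 4, held by Ugo Okafor.

Ugo Okafor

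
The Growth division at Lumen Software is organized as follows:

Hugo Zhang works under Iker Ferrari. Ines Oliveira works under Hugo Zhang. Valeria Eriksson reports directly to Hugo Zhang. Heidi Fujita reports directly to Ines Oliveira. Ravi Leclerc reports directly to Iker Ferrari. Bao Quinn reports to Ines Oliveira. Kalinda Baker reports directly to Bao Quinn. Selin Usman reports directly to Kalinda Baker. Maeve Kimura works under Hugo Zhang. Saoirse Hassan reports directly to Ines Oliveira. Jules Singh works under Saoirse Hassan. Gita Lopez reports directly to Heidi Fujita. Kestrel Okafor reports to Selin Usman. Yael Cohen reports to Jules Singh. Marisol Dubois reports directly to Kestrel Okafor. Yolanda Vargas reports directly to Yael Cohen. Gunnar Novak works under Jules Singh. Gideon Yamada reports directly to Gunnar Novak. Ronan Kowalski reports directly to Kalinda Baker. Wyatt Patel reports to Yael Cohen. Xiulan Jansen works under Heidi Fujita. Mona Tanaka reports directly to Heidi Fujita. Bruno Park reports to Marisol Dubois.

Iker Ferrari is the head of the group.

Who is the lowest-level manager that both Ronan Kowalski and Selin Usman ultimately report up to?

Ronan Kowalski's chain of managers is Kalinda Baker, Bao Quinn, Ines Oliveira, Hugo Zhang, Iker Ferrari. Selin Usman's chain of managers is Kalinda Baker, Bao Quinn, Ines Oliveira, Hugo Zhang, Iker Ferrari. The first manager that appears in both chains is Kalinda Baker.

Kalinda Baker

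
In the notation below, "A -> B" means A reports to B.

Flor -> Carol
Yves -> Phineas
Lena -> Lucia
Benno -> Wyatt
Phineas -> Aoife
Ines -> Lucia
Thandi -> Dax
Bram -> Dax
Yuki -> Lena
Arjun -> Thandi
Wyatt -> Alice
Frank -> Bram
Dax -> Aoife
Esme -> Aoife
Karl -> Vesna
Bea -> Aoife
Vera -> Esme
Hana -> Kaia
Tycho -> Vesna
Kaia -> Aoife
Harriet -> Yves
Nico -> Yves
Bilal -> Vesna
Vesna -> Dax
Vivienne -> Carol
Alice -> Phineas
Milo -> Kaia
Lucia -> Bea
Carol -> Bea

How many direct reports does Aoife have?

Aoife directly manages Bea, Kaia, Phineas, Dax, Esme. That is 5 direct reports.

5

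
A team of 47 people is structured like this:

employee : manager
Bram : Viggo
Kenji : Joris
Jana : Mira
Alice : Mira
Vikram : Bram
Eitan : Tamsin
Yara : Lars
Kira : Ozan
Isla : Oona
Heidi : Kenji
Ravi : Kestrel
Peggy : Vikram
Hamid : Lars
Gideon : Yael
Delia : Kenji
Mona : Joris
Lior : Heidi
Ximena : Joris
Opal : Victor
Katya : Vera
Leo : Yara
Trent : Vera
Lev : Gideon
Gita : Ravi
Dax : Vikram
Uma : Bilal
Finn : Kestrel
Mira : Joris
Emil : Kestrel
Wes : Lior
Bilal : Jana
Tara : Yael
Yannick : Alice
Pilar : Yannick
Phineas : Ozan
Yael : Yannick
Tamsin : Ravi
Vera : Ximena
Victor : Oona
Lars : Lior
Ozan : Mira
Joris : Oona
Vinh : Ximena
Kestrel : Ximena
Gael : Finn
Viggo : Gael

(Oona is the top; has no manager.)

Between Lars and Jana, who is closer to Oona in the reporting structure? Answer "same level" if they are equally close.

Jana

Lars is 5 levels below Oona; Jana is 3. Jana is higher.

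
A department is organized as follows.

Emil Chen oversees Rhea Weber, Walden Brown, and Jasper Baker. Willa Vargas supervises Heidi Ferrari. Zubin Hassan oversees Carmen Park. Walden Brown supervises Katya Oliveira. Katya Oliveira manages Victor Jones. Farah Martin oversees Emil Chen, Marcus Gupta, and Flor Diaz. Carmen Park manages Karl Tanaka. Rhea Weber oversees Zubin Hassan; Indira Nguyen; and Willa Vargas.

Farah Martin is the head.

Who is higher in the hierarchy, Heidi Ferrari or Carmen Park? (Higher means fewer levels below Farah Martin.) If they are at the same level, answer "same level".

same level

Both Heidi Ferrari and Carmen Park are 4 levels below Farah Martin.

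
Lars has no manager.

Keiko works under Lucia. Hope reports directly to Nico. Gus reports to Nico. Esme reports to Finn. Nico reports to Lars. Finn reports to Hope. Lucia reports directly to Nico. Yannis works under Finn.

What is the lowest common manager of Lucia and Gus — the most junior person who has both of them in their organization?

Nico

Lucia's chain of managers is Nico, Lars. Gus's chain of managers is Nico, Lars. The first manager that appears in both chains is Nico.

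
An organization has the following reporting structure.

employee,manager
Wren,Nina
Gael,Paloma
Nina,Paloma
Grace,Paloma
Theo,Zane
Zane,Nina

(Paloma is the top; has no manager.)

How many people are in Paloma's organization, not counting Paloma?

6

Paloma directly manages Grace, Nina, Gael. Grace has no reports. Under Nina: Wren, Zane, Theo (3). Gael has no reports. So Paloma's organization is 3 direct reports plus everyone under them: 1 + 4 + 1 = 6.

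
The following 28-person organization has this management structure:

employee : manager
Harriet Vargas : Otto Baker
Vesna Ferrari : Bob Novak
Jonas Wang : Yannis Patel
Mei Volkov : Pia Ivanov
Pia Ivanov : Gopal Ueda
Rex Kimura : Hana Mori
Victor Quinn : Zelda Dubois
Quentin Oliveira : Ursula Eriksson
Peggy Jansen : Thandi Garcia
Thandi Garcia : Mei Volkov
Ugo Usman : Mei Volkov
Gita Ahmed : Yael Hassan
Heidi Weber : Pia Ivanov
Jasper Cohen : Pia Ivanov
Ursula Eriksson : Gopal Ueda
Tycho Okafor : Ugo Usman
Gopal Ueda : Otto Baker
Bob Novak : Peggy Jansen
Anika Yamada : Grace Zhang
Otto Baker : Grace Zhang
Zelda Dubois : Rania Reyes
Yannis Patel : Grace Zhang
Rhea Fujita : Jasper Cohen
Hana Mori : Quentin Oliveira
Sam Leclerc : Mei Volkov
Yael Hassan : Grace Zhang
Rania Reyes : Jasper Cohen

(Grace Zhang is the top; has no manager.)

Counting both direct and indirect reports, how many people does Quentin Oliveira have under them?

2

Quentin Oliveira directly manages Hana Mori. Under Hana Mori: Rex Kimura (1). That's 2 in total.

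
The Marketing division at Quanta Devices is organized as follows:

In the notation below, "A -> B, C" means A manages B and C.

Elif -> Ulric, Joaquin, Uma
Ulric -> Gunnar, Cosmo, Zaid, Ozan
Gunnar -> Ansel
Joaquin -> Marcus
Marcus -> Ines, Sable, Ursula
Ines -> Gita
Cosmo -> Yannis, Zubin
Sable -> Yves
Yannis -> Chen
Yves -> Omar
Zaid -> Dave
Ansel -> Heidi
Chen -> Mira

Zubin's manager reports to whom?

Ulric

Zubin reports to Cosmo, and Cosmo reports to Ulric. So Zubin's skip-level manager is Ulric.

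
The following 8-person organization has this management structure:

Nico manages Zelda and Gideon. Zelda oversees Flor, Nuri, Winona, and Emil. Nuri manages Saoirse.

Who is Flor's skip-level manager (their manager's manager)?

Nico

Flor reports to Zelda, and Zelda reports to Nico. So Flor's skip-level manager is Nico.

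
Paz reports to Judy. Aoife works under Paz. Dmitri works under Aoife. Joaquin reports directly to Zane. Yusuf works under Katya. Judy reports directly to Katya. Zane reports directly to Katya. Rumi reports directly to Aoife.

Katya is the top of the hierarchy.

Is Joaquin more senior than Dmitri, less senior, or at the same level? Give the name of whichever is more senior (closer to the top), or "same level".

Joaquin

Joaquin is 2 levels below Katya; Dmitri is 4. Joaquin is higher.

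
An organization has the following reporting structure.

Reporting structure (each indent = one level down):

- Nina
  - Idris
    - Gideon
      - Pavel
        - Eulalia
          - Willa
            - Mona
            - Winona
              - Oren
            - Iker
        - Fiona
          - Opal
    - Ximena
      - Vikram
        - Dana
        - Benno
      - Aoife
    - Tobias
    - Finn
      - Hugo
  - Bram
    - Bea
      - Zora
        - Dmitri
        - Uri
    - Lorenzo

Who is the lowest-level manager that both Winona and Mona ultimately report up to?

Winona's chain of managers is Willa, Eulalia, Pavel, Gideon, Idris, Nina. Mona's chain of managers is Willa, Eulalia, Pavel, Gideon, Idris, Nina. The first manager that appears in both chains is Willa.

Willa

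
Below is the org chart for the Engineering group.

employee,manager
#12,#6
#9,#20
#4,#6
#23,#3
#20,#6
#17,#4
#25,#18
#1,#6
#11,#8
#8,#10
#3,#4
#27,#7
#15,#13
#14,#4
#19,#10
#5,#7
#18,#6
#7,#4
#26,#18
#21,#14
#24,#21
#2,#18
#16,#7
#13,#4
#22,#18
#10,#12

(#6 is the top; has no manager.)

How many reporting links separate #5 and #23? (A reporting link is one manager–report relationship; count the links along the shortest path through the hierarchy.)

#5 is 2 levels below #4, and #23 is 2 levels below #4 (their lowest common manager). The shortest path runs up from #5 to #4 and back down to #23: 2 + 2 = 4 links.

4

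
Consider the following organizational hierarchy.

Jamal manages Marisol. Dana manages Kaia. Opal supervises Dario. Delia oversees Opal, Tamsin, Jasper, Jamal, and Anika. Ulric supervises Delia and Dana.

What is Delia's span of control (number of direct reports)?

5

Delia directly manages Opal, Jamal, Tamsin, Jasper, Anika. That is 5 direct reports.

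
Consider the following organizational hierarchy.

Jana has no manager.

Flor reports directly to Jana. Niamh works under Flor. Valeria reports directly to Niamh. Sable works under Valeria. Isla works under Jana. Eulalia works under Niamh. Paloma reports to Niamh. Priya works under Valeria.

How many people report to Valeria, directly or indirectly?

2

Valeria directly manages Sable, Priya. Sable has no reports. Priya has no reports. So Valeria's organization is 2 direct reports plus everyone under them: 1 + 1 = 2.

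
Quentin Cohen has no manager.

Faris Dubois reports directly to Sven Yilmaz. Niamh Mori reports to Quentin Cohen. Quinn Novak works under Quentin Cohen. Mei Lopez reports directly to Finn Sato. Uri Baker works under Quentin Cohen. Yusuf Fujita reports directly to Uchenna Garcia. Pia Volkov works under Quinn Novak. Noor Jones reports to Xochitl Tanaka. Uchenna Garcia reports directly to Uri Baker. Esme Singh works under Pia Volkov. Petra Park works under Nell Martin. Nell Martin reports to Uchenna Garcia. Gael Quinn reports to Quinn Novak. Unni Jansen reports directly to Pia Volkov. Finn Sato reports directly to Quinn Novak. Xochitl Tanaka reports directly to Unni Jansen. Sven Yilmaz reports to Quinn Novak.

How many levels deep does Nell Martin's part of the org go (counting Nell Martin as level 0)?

The longest chain under Nell Martin runs Nell Martin → Petra Park, which is 1 level below Nell Martin.

1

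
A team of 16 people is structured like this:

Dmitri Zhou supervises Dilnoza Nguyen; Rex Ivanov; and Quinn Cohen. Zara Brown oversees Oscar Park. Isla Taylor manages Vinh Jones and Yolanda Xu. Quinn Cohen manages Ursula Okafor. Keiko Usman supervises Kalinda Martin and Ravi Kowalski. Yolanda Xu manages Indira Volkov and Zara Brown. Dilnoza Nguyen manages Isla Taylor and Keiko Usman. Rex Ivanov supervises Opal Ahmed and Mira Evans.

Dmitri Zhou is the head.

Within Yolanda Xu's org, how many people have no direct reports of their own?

The people in Yolanda Xu's organization with no one reporting to them are Indira Volkov, Oscar Park. That is 2.

2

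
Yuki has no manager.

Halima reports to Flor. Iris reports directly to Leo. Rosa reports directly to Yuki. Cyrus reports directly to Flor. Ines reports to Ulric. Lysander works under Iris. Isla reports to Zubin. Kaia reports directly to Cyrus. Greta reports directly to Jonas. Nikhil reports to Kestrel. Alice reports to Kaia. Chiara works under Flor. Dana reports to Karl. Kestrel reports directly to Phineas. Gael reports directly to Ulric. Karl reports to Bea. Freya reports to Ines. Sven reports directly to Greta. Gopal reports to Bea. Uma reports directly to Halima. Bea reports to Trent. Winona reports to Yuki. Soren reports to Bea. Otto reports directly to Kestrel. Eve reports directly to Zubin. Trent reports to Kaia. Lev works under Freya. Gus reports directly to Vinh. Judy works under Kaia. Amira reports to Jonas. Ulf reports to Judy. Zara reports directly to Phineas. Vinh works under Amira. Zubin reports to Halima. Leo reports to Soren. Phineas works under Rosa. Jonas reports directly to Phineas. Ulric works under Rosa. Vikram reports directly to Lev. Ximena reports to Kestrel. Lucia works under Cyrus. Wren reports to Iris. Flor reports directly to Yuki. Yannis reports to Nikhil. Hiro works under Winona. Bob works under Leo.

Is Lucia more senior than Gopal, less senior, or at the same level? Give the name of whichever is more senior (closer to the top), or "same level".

Lucia is 3 levels below Yuki; Gopal is 6. Lucia is higher.

Lucia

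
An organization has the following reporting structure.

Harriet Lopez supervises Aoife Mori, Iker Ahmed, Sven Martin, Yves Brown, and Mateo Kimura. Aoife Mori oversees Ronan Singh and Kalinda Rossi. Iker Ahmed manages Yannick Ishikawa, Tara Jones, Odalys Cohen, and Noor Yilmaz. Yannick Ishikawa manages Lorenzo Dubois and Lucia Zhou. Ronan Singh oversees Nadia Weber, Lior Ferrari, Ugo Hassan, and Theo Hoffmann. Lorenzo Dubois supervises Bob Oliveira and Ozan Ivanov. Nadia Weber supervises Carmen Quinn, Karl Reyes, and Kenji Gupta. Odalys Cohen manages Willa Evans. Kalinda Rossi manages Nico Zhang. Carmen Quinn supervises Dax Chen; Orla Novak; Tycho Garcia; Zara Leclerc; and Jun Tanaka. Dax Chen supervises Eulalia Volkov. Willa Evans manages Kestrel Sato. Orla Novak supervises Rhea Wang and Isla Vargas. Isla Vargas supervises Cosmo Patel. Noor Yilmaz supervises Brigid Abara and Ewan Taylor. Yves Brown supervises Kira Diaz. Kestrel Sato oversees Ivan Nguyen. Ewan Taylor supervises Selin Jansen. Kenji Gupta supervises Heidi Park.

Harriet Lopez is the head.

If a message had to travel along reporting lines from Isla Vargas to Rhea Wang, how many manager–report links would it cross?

Isla Vargas is 1 level below Orla Novak, and Rhea Wang is 1 level below Orla Novak (their lowest common manager). The shortest path runs up from Isla Vargas to Orla Novak and back down to Rhea Wang: 1 + 1 = 2 links.

2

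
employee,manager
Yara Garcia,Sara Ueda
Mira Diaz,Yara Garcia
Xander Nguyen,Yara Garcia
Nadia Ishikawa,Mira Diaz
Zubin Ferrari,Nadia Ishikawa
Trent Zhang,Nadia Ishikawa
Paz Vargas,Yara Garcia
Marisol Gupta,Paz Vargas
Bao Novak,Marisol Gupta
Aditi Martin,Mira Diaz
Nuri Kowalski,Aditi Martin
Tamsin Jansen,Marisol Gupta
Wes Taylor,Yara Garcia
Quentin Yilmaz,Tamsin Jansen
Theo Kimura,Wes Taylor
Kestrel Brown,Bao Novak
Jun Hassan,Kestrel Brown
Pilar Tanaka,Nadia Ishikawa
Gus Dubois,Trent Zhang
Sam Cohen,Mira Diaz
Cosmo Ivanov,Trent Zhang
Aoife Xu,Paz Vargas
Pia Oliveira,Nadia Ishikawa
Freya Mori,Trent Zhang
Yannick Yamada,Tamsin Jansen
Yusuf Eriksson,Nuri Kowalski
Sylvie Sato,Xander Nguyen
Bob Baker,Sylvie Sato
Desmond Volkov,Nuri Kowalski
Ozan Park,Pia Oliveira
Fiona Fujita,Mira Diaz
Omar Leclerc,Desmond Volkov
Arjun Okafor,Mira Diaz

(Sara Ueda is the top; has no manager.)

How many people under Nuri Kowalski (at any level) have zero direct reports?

2

The people in Nuri Kowalski's organization with no one reporting to them are Omar Leclerc, Yusuf Eriksson. That is 2.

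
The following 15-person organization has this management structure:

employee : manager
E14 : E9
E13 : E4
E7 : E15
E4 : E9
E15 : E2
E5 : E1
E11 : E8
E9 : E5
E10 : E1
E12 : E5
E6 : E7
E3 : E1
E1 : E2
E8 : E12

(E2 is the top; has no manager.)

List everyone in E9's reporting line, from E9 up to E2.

E9 reports to E5. E5 reports to E1. E1 reports to E2. E2 is at the top.

E9 -> E5 -> E1 -> E2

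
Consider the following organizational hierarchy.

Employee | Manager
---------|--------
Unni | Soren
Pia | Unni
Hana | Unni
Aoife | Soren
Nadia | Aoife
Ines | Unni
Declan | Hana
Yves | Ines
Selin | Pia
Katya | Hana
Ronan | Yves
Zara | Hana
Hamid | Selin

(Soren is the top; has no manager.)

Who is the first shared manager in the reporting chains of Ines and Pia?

Unni

Ines's chain of managers is Unni, Soren. Pia's chain of managers is Unni, Soren. The first manager that appears in both chains is Unni.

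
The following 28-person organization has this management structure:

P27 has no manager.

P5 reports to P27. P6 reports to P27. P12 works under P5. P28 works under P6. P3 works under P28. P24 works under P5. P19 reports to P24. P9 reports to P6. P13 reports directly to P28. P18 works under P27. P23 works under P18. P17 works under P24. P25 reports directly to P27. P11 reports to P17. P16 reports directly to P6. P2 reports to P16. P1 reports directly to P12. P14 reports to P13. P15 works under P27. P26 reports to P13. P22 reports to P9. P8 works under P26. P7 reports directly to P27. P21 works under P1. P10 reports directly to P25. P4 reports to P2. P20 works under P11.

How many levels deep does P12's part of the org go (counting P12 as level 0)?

2

The longest chain under P12 runs P12 → P1 → P21, which is 2 levels below P12.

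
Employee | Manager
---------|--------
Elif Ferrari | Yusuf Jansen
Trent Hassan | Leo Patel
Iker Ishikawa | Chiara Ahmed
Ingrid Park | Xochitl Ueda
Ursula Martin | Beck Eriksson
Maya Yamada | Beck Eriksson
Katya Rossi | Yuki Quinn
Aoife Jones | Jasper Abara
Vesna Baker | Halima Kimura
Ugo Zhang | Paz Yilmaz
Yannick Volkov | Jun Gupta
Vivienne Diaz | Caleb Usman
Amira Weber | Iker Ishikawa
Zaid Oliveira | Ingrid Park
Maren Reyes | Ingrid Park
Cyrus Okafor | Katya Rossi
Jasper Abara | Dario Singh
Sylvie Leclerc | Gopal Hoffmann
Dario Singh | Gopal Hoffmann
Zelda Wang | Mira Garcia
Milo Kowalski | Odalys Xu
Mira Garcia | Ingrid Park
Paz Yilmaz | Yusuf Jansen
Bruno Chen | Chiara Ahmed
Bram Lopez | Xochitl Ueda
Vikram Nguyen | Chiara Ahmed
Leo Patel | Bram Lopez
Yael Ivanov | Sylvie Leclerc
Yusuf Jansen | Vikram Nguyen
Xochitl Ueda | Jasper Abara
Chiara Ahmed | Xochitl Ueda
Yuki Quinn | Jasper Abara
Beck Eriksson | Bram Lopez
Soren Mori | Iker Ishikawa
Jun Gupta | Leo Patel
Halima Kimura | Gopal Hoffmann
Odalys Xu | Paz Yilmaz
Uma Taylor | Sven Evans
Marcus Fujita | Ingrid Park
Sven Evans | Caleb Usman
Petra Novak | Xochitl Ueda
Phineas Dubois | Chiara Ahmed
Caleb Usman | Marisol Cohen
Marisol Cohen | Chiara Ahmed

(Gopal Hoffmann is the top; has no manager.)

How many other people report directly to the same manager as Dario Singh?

Dario Singh reports to Gopal Hoffmann. Gopal Hoffmann's other direct reports are Sylvie Leclerc, Halima Kimura — 2 peers.

2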